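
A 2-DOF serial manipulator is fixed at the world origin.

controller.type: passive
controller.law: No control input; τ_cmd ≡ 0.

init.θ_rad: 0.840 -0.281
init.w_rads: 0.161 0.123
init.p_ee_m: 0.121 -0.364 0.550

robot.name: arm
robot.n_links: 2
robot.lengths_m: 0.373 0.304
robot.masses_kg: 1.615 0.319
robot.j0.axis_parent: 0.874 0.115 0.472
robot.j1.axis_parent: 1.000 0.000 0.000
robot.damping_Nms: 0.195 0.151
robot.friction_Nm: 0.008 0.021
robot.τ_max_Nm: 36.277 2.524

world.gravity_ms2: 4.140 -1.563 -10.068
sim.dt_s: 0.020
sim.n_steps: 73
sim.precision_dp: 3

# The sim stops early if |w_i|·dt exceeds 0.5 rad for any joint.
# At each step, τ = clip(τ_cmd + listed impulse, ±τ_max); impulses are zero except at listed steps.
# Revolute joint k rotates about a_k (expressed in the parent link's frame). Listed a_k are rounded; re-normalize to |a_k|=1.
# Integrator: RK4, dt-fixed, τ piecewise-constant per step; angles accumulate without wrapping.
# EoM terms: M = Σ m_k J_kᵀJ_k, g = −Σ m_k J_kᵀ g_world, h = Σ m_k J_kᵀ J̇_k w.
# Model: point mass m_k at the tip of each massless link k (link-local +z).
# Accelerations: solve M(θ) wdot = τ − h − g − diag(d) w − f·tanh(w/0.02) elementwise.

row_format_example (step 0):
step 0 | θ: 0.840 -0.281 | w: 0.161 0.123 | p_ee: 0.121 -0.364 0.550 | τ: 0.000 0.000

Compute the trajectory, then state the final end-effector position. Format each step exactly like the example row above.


step 1 | θ: 0.849 -0.285 | w: 0.732 -0.459 | p_ee: 0.123 -0.367 0.547 | τ: 0.000 0.000
step 2 | θ: 0.869 -0.299 | w: 1.276 -0.923 | p_ee: 0.126 -0.372 0.542 | τ: 0.000 0.000
step 3 | θ: 0.900 -0.321 | w: 1.802 -1.293 | p_ee: 0.131 -0.379 0.535 | τ: 0.000 0.000
step 4 | θ: 0.941 -0.350 | w: 2.316 -1.580 | p_ee: 0.137 -0.389 0.524 | τ: 0.000 0.000
step 5 | θ: 0.992 -0.384 | w: 2.820 -1.792 | p_ee: 0.146 -0.400 0.510 | τ: 0.000 0.000
step 6 | θ: 1.054 -0.421 | w: 3.316 -1.929 | p_ee: 0.156 -0.414 0.493 | τ: 0.000 0.000
step 7 | θ: 1.125 -0.460 | w: 3.807 -1.991 | p_ee: 0.169 -0.430 0.471 | τ: 0.000 0.000
step 8 | θ: 1.206 -0.500 | w: 4.290 -1.971 | p_ee: 0.184 -0.447 0.444 | τ: 0.000 0.000
step 9 | θ: 1.297 -0.539 | w: 4.763 -1.864 | p_ee: 0.202 -0.465 0.412 | τ: 0.000 0.000
step 10 | θ: 1.397 -0.574 | w: 5.221 -1.662 | p_ee: 0.222 -0.482 0.374 | τ: 0.000 0.000
step 11 | θ: 1.505 -0.604 | w: 5.658 -1.357 | p_ee: 0.247 -0.498 0.330 | τ: 0.000 0.000
step 12 | θ: 1.623 -0.628 | w: 6.064 -0.945 | p_ee: 0.274 -0.512 0.279 | τ: 0.000 0.000
step 13 | θ: 1.748 -0.641 | w: 6.431 -0.423 | p_ee: 0.306 -0.520 0.221 | τ: 0.000 0.000
step 14 | θ: 1.879 -0.644 | w: 6.747 0.195 | p_ee: 0.341 -0.522 0.157 | τ: 0.000 0.000
step 15 | θ: 2.017 -0.633 | w: 7.006 0.874 | p_ee: 0.378 -0.514 0.086 | τ: 0.000 0.000
step 16 | θ: 2.159 -0.608 | w: 7.192 1.626 | p_ee: 0.418 -0.493 0.011 | τ: 0.000 0.000
step 17 | θ: 2.304 -0.568 | w: 7.300 2.418 | p_ee: 0.457 -0.457 -0.066 | τ: 0.000 0.000
step 18 | θ: 2.451 -0.512 | w: 7.329 3.203 | p_ee: 0.495 -0.405 -0.143 | τ: 0.000 0.000
step 19 | θ: 2.597 -0.440 | w: 7.284 3.929 | p_ee: 0.527 -0.336 -0.215 | τ: 0.000 0.000
step 20 | θ: 2.742 -0.355 | w: 7.178 4.539 | p_ee: 0.552 -0.250 -0.277 | τ: 0.000 0.000
step 21 | θ: 2.884 -0.260 | w: 7.027 4.983 | p_ee: 0.567 -0.151 -0.327 | τ: 0.000 0.000
step 22 | θ: 3.023 -0.157 | w: 6.845 5.227 | p_ee: 0.570 -0.043 -0.359 | τ: 0.000 0.000
step 23 | θ: 3.157 -0.052 | w: 6.640 5.265 | p_ee: 0.560 0.067 -0.374 | τ: 0.000 0.000
step 24 | θ: 3.288 0.052 | w: 6.416 5.117 | p_ee: 0.540 0.175 -0.369 | τ: 0.000 0.000
step 25 | θ: 3.414 0.152 | w: 6.167 4.828 | p_ee: 0.510 0.273 -0.348 | τ: 0.000 0.000
step 26 | θ: 3.534 0.245 | w: 5.886 4.454 | p_ee: 0.473 0.359 -0.314 | τ: 0.000 0.000
step 27 | θ: 3.649 0.330 | w: 5.565 4.049 | p_ee: 0.433 0.431 -0.270 | τ: 0.000 0.000
step 28 | θ: 3.757 0.407 | w: 5.201 3.657 | p_ee: 0.391 0.489 -0.220 | τ: 0.000 0.000
step 29 | θ: 3.857 0.476 | w: 4.793 3.311 | p_ee: 0.349 0.532 -0.167 | τ: 0.000 0.000
step 30 | θ: 3.948 0.539 | w: 4.346 3.028 | p_ee: 0.310 0.563 -0.115 | τ: 0.000 0.000
step 31 | θ: 4.030 0.598 | w: 3.865 2.816 | p_ee: 0.273 0.583 -0.066 | τ: 0.000 0.000
step 32 | θ: 4.103 0.653 | w: 3.356 2.673 | p_ee: 0.240 0.595 -0.020 | τ: 0.000 0.000
step 33 | θ: 4.165 0.705 | w: 2.828 2.593 | p_ee: 0.210 0.600 0.021 | τ: 0.000 0.000
step 34 | θ: 4.216 0.757 | w: 2.286 2.566 | p_ee: 0.184 0.599 0.056 | τ: 0.000 0.000
step 35 | θ: 4.256 0.808 | w: 1.736 2.580 | p_ee: 0.161 0.596 0.085 | τ: 0.000 0.000
step 36 | θ: 4.285 0.860 | w: 1.182 2.624 | p_ee: 0.142 0.590 0.109 | τ: 0.000 0.000
step 37 | θ: 4.303 0.913 | w: 0.629 2.683 | p_ee: 0.125 0.582 0.126 | τ: 0.000 0.000
step 38 | θ: 4.310 0.967 | w: 0.078 2.745 | p_ee: 0.112 0.573 0.138 | τ: 0.000 0.000
step 39 | θ: 4.306 1.023 | w: -0.468 2.795 | p_ee: 0.101 0.565 0.144 | τ: 0.000 0.000
step 40 | θ: 4.292 1.079 | w: -1.007 2.823 | p_ee: 0.093 0.556 0.144 | τ: 0.000 0.000
step 41 | θ: 4.266 1.135 | w: -1.539 2.815 | p_ee: 0.087 0.548 0.139 | τ: 0.000 0.000
step 42 | θ: 4.230 1.191 | w: -2.062 2.760 | p_ee: 0.084 0.540 0.129 | τ: 0.000 0.000
step 43 | θ: 4.184 1.245 | w: -2.574 2.644 | p_ee: 0.084 0.533 0.114 | τ: 0.000 0.000
step 44 | θ: 4.127 1.297 | w: -3.072 2.456 | p_ee: 0.087 0.526 0.095 | τ: 0.000 0.000
step 45 | θ: 4.061 1.343 | w: -3.551 2.183 | p_ee: 0.093 0.519 0.070 | τ: 0.000 0.000
step 46 | θ: 3.985 1.383 | w: -4.006 1.818 | p_ee: 0.103 0.511 0.042 | τ: 0.000 0.000
step 47 | θ: 3.901 1.415 | w: -4.428 1.354 | p_ee: 0.116 0.503 0.009 | τ: 0.000 0.000
step 48 | θ: 3.809 1.437 | w: -4.806 0.788 | p_ee: 0.133 0.493 -0.027 | τ: 0.000 0.000
step 49 | θ: 3.709 1.446 | w: -5.129 0.124 | p_ee: 0.155 0.481 -0.066 | τ: 0.000 0.000
step 50 | θ: 3.604 1.441 | w: -5.388 -0.605 | p_ee: 0.180 0.465 -0.108 | τ: 0.000 0.000
step 51 | θ: 3.494 1.421 | w: -5.569 -1.407 | p_ee: 0.210 0.445 -0.153 | τ: 0.000 0.000
step 52 | θ: 3.382 1.385 | w: -5.661 -2.265 | p_ee: 0.245 0.418 -0.198 | τ: 0.000 0.000
step 53 | θ: 3.268 1.331 | w: -5.660 -3.148 | p_ee: 0.283 0.382 -0.243 | τ: 0.000 0.000
step 54 | θ: 3.156 1.259 | w: -5.567 -4.023 | p_ee: 0.324 0.338 -0.286 | τ: 0.000 0.000
step 55 | θ: 3.046 1.170 | w: -5.391 -4.849 | p_ee: 0.367 0.284 -0.324 | τ: 0.000 0.000
step 56 | θ: 2.941 1.065 | w: -5.146 -5.584 | p_ee: 0.409 0.219 -0.355 | τ: 0.000 0.000
step 57 | θ: 2.841 0.947 | w: -4.853 -6.187 | p_ee: 0.449 0.145 -0.376 | τ: 0.000 0.000
step 58 | θ: 2.747 0.819 | w: -4.537 -6.621 | p_ee: 0.484 0.065 -0.385 | τ: 0.000 0.000
step 59 | θ: 2.659 0.684 | w: -4.218 -6.857 | p_ee: 0.512 -0.019 -0.381 | τ: 0.000 0.000
step 60 | θ: 2.578 0.546 | w: -3.915 -6.884 | p_ee: 0.531 -0.103 -0.364 | τ: 0.000 0.000
step 61 | θ: 2.502 0.410 | w: -3.635 -6.710 | p_ee: 0.542 -0.182 -0.336 | τ: 0.000 0.000
step 62 | θ: 2.432 0.279 | w: -3.376 -6.368 | p_ee: 0.544 -0.254 -0.300 | τ: 0.000 0.000
step 63 | θ: 2.367 0.156 | w: -3.129 -5.907 | p_ee: 0.538 -0.316 -0.257 | τ: 0.000 0.000
step 64 | θ: 2.307 0.043 | w: -2.880 -5.384 | p_ee: 0.527 -0.368 -0.212 | τ: 0.000 0.000
step 65 | θ: 2.252 -0.059 | w: -2.616 -4.849 | p_ee: 0.512 -0.410 -0.167 | τ: 0.000 0.000
step 66 | θ: 2.203 -0.151 | w: -2.330 -4.339 | p_ee: 0.494 -0.443 -0.123 | τ: 0.000 0.000
step 67 | θ: 2.159 -0.233 | w: -2.016 -3.878 | p_ee: 0.476 -0.467 -0.082 | τ: 0.000 0.000
step 68 | θ: 2.122 -0.307 | w: -1.676 -3.475 | p_ee: 0.459 -0.485 -0.046 | τ: 0.000 0.000
step 69 | θ: 2.092 -0.373 | w: -1.310 -3.131 | p_ee: 0.442 -0.497 -0.015 | τ: 0.000 0.000
step 70 | θ: 2.070 -0.432 | w: -0.924 -2.840 | p_ee: 0.428 -0.504 0.011 | τ: 0.000 0.000
step 71 | θ: 2.055 -0.486 | w: -0.523 -2.591 | p_ee: 0.415 -0.509 0.032 | τ: 0.000 0.000
step 72 | θ: 2.049 -0.536 | w: -0.113 -2.372 | p_ee: 0.405 -0.510 0.047 | τ: 0.000 0.000
step 73 | θ: 2.051 -0.581 | w: 0.300 -2.170 | p_ee: 0.397 -0.510 0.057
final p_ee position (m): 0.397 -0.510 0.057


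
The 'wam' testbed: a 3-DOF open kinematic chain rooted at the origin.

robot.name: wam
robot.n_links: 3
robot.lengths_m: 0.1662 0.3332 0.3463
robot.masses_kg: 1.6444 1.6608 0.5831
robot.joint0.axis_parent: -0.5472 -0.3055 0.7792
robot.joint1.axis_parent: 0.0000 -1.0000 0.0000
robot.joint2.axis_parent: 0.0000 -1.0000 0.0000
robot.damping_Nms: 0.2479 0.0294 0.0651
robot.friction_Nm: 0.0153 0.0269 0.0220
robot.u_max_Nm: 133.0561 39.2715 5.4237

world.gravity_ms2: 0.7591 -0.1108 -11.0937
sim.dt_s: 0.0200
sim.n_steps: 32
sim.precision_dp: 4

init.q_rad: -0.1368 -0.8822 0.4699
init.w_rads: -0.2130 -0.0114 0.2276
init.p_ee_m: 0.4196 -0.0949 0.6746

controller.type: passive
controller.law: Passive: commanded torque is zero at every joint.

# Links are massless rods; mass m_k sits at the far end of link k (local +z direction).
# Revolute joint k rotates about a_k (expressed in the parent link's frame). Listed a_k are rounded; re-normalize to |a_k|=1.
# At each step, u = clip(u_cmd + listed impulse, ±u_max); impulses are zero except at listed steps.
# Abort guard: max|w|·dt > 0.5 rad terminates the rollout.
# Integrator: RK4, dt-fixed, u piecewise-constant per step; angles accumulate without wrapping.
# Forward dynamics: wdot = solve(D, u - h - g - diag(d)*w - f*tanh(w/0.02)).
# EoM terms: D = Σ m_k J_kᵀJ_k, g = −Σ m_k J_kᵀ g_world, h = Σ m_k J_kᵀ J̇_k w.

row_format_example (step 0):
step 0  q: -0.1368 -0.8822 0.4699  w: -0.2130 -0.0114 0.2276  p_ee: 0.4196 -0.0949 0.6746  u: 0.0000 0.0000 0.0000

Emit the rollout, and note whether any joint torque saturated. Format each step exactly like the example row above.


step 1  q: -0.1413 -0.8883 0.4821  w: -0.2340 -0.5954 0.9848  p_ee: 0.4196 -0.0979 0.6731  u: 0.0000 0.0000 0.0000
step 2  q: -0.1462 -0.9060 0.5090  w: -0.2572 -1.1700 1.7034  p_ee: 0.4208 -0.1011 0.6688  u: 0.0000 0.0000 0.0000
step 3  q: -0.1516 -0.9350 0.5499  w: -0.2838 -1.7375 2.3788  p_ee: 0.4232 -0.1046 0.6616  u: 0.0000 0.0000 0.0000
step 4  q: -0.1576 -0.9754 0.6038  w: -0.3150 -2.2986 3.0020  p_ee: 0.4269 -0.1083 0.6511  u: 0.0000 0.0000 0.0000
step 5  q: -0.1642 -1.0269 0.6696  w: -0.3526 -2.8532 3.5589  p_ee: 0.4317 -0.1123 0.6369  u: 0.0000 0.0000 0.0000
step 6  q: -0.1717 -1.0895 0.7456  w: -0.3988 -3.4003 4.0312  p_ee: 0.4375 -0.1166 0.6186  u: 0.0000 0.0000 0.0000
step 7  q: -0.1803 -1.1629 0.8301  w: -0.4565 -3.9382 4.3972  p_ee: 0.4442 -0.1212 0.5959  u: 0.0000 0.0000 0.0000
step 8  q: -0.1901 -1.2469 0.9207  w: -0.5295 -4.4647 4.6331  p_ee: 0.4515 -0.1262 0.5681  u: 0.0000 0.0000 0.0000
step 9  q: -0.2016 -1.3414 1.0144  w: -0.6234 -4.9764 4.7147  p_ee: 0.4595 -0.1317 0.5350  u: 0.0000 0.0000 0.0000
step 10  q: -0.2152 -1.4459 1.1081  w: -0.7457 -5.4676 4.6176  p_ee: 0.4678 -0.1378 0.4962  u: 0.0000 0.0000 0.0000
step 11  q: -0.2317 -1.5599 1.1978  w: -0.9074 -5.9279 4.3174  p_ee: 0.4763 -0.1447 0.4513  u: 0.0000 0.0000 0.0000
step 12  q: -0.2519 -1.6827 1.2792  w: -1.1243 -6.3389 3.7903  p_ee: 0.4848 -0.1526 0.4001  u: 0.0000 0.0000 0.0000
step 13  q: -0.2771 -1.8129 1.3477  w: -1.4183 -6.6708 3.0139  p_ee: 0.4927 -0.1619 0.3421  u: 0.0000 0.0000 0.0000
step 14  q: -0.3093 -1.9487 1.3980  w: -1.8203 -6.8791 1.9698  p_ee: 0.4992 -0.1727 0.2765  u: 0.0000 0.0000 0.0000
step 15  q: -0.3509 -2.0869 1.4246  w: -2.3717 -6.9030 0.6479  p_ee: 0.5030 -0.1853 0.2024  u: 0.0000 0.0000 0.0000
step 16  q: -0.4056 -2.2231 1.4222  w: -3.1288 -6.6710 -0.9325  p_ee: 0.5019 -0.1991 0.1188  u: 0.0000 0.0000 0.0000
step 17  q: -0.4780 -2.3514 1.3857  w: -4.1693 -6.0979 -2.7499  p_ee: 0.4925 -0.2130 0.0248  u: 0.0000 0.0000 0.0000
step 18  q: -0.5750 -2.4642 1.3111  w: -5.6106 -5.1035 -4.7231  p_ee: 0.4708 -0.2243 -0.0792  u: 0.0000 0.0000 0.0000
step 19  q: -0.7063 -2.5523 1.1969  w: -7.6322 -3.6267 -6.6808  p_ee: 0.4322 -0.2286 -0.1905  u: 0.0000 0.0000 0.0000
step 20  q: -0.8855 -2.6059 1.0460  w: -10.4230 -1.6487 -8.3279  p_ee: 0.3742 -0.2203 -0.3027  u: 0.0000 0.0000 0.0000
step 21  q: -1.1276 -2.6154 0.8683  w: -13.8103 0.7566 -9.3153  p_ee: 0.2990 -0.1941 -0.4058  u: 0.0000 0.0000 0.0000
step 22  q: -1.4336 -2.5743 0.6778  w: -16.5087 3.3480 -9.6756  p_ee: 0.2152 -0.1496 -0.4893  u: 0.0000 0.0000 0.0000
step 23  q: -1.7701 -2.4826 0.4800  w: -16.6447 5.7667 -10.2094  p_ee: 0.1346 -0.0932 -0.5484  u: 0.0000 0.0000 0.0000
step 24  q: -2.0824 -2.3470 0.2648  w: -14.3245 7.6932 -11.3732  p_ee: 0.0638 -0.0354 -0.5848  u: 0.0000 0.0000 0.0000
step 25  q: -2.3391 -2.1796 0.0261  w: -11.3759 8.9299 -12.3799  p_ee: 0.0027 0.0155 -0.6019  u: 0.0000 0.0000 0.0000
step 26  q: -2.5412 -1.9948 -0.2227  w: -8.9459 9.4378 -12.2784  p_ee: -0.0529 0.0551 -0.6024  u: 0.0000 0.0000 0.0000
step 27  q: -2.7016 -1.8059 -0.4567  w: -7.2004 9.3740 -10.9545  p_ee: -0.1073 0.0829 -0.5900  u: 0.0000 0.0000 0.0000
step 28  q: -2.8327 -1.6220 -0.6560  w: -5.9735 8.9779 -8.8903  p_ee: -0.1632 0.1012 -0.5693  u: 0.0000 0.0000 0.0000
step 29  q: -2.9429 -1.4479 -0.8105  w: -5.0896 8.4110 -6.5482  p_ee: -0.2217 0.1134 -0.5441  u: 0.0000 0.0000 0.0000
step 30  q: -3.0377 -1.2863 -0.9178  w: -4.4229 7.7352 -4.1851  p_ee: -0.2829 0.1222 -0.5165  u: 0.0000 0.0000 0.0000
step 31  q: -3.1207 -1.1391 -0.9786  w: -3.8906 6.9642 -1.9224  p_ee: -0.3461 0.1291 -0.4872  u: 0.0000 0.0000 0.0000
step 32  q: -3.1939 -1.0083 -0.9958  w: -3.4396 6.1053 0.1751  p_ee: -0.4109 0.1347 -0.4559
any joint saturated: no


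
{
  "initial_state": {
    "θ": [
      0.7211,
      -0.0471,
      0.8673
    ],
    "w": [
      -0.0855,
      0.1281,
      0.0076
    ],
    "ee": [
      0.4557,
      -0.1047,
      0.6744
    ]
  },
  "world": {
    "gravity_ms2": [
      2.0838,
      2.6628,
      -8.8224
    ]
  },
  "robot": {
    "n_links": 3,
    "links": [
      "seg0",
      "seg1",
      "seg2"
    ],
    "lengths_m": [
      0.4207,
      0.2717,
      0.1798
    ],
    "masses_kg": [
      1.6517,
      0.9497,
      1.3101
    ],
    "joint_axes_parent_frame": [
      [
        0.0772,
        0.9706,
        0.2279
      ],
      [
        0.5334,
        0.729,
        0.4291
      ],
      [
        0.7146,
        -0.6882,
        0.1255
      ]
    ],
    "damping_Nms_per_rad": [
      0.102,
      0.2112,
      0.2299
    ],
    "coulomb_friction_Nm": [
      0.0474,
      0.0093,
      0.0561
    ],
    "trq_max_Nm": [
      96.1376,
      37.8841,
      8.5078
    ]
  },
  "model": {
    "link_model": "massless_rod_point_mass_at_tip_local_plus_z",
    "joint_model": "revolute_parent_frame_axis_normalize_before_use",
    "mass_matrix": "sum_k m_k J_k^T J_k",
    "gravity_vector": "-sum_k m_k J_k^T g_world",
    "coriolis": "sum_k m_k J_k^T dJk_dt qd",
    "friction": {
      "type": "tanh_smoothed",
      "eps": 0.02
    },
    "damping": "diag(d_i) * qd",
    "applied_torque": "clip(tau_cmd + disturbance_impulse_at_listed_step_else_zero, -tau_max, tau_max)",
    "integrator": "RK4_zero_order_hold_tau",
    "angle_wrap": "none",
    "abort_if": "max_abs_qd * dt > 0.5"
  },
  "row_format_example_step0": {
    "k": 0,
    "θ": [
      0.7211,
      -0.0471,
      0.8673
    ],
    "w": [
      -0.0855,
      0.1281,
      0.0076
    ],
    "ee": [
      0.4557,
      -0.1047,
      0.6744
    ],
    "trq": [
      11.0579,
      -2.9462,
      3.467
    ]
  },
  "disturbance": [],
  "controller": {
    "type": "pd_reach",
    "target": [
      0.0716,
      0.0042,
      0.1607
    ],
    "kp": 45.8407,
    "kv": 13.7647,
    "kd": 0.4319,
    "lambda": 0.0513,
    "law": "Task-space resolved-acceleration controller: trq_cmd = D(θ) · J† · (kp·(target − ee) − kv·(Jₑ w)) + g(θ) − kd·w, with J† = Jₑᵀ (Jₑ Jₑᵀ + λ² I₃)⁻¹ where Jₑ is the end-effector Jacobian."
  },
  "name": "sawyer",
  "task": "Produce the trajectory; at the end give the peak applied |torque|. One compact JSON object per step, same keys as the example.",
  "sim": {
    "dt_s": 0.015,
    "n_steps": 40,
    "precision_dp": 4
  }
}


{"k":1,"\u03b8":[0.7266,-0.0572,0.8884],"w":[0.8095,-1.4517,2.7383],"ee":[0.4539,-0.1047,0.6725],"trq":[5.1711,-2.5855,1.7621]}
{"k":2,"\u03b8":[0.743,-0.0863,0.9396],"w":[1.3667,-2.4022,4.0434],"ee":[0.4502,-0.1035,0.6671],"trq":[-1.6507,-2.8621,1.0729]}
{"k":3,"\u03b8":[0.7659,-0.1263,1.0044],"w":[1.6792,-2.9337,4.5675],"ee":[0.446,-0.101,0.6593],"trq":[-7.964,-3.3346,0.8175]}
{"k":4,"\u03b8":[0.7922,-0.1723,1.0739],"w":[1.8259,-3.2021,4.696],"ee":[0.4418,-0.0973,0.6498],"trq":[-13.121,-3.7785,0.7054]}
{"k":5,"\u03b8":[0.8199,-0.2212,1.1439],"w":[1.8644,-3.3127,4.6423],"ee":[0.4376,-0.0927,0.6391],"trq":[-17.0281,-4.1065,0.6096]}
{"k":6,"\u03b8":[0.8476,-0.2709,1.2125],"w":[1.8336,-3.3324,4.5158],"ee":[0.4336,-0.0876,0.6276],"trq":[-19.8392,-4.3006,0.4859]}
{"k":7,"\u03b8":[0.8745,-0.3206,1.279],"w":[1.7588,-3.3018,4.3687],"ee":[0.4294,-0.0821,0.6157],"trq":[-21.7736,-4.372,0.3271]}
{"k":8,"\u03b8":[0.9001,-0.3697,1.3433],"w":[1.6562,-3.245,4.2233],"ee":[0.425,-0.0766,0.6036],"trq":[-23.039,-4.3415,0.1403]}
{"k":9,"\u03b8":[0.924,-0.4178,1.4056],"w":[1.5361,-3.1763,4.0875],"ee":[0.4203,-0.0711,0.5914],"trq":[-23.8073,-4.2307,-0.0637]}
{"k":10,"\u03b8":[0.9461,-0.4648,1.4658],"w":[1.4053,-3.104,3.9629],"ee":[0.4153,-0.0656,0.5794],"trq":[-24.2127,-4.0593,-0.2745]}
{"k":11,"\u03b8":[0.9661,-0.5108,1.5243],"w":[1.2683,-3.0326,3.8485],"ee":[0.41,-0.0603,0.5675],"trq":[-24.357,-3.8437,-0.4836]}
{"k":12,"\u03b8":[0.9841,-0.5557,1.5811],"w":[1.1279,-2.9646,3.7426],"ee":[0.4043,-0.0552,0.5559],"trq":[-24.3163,-3.5976,-0.6847]}
{"k":13,"\u03b8":[0.9999,-0.5997,1.6364],"w":[0.986,-2.9009,3.6435],"ee":[0.3982,-0.0503,0.5447],"trq":[-24.1469,-3.3319,-0.8734]}
{"k":14,"\u03b8":[1.0137,-0.6427,1.6903],"w":[0.8437,-2.8419,3.55],"ee":[0.3918,-0.0457,0.5338],"trq":[-23.8903,-3.055,-1.0469]}
{"k":15,"\u03b8":[1.0252,-0.6849,1.7428],"w":[0.702,-2.7873,3.4613],"ee":[0.3851,-0.0412,0.5234],"trq":[-23.5772,-2.7736,-1.2034]}
{"k":16,"\u03b8":[1.0347,-0.7263,1.794],"w":[0.561,-2.7367,3.3769],"ee":[0.3782,-0.0368,0.5135],"trq":[-23.23,-2.4927,-1.3421]}
{"k":17,"\u03b8":[1.0421,-0.7669,1.844],"w":[0.4209,-2.6895,3.2968],"ee":[0.371,-0.0327,0.504],"trq":[-22.8652,-2.2162,-1.463]}
{"k":18,"\u03b8":[1.0474,-0.8069,1.8928],"w":[0.2818,-2.6452,3.2213],"ee":[0.3636,-0.0288,0.4951],"trq":[-22.495,-1.9469,-1.5662]}
{"k":19,"\u03b8":[1.0505,-0.8462,1.9405],"w":[0.1434,-2.6032,3.1509],"ee":[0.3561,-0.025,0.4866],"trq":[-22.1284,-1.687,-1.6523]}
{"k":20,"\u03b8":[1.0517,-0.885,1.9872],"w":[0.0055,-2.5634,3.0859],"ee":[0.3484,-0.0215,0.4787],"trq":[-21.773,-1.4377,-1.722]}
{"k":21,"\u03b8":[1.0507,-0.9231,2.033],"w":[-0.1304,-2.5274,3.0242],"ee":[0.3406,-0.018,0.4714],"trq":[-21.4468,-1.1995,-1.7751]}
{"k":22,"\u03b8":[1.0478,-0.9607,2.0779],"w":[-0.2669,-2.4923,2.9704],"ee":[0.3327,-0.0147,0.4645],"trq":[-21.1352,-0.9743,-1.8141]}
{"k":23,"\u03b8":[1.0427,-0.9978,2.1221],"w":[-0.4046,-2.458,2.9253],"ee":[0.3246,-0.0116,0.4583],"trq":[-20.8371,-0.7628,-1.8398]}
{"k":24,"\u03b8":[1.0356,-1.0344,2.1657],"w":[-0.5438,-2.4249,2.8893],"ee":[0.3165,-0.0086,0.4525],"trq":[-20.5504,-0.5652,-1.8526]}
{"k":25,"\u03b8":[1.0264,-1.0705,2.2088],"w":[-0.6849,-2.3935,2.8627],"ee":[0.3083,-0.0057,0.4473],"trq":[-20.2665,-0.3818,-1.8529]}
{"k":26,"\u03b8":[1.0151,-1.1062,2.2515],"w":[-0.828,-2.3648,2.8453],"ee":[0.3,-0.0029,0.4426],"trq":[-19.9667,-0.213,-1.8408]}
{"k":27,"\u03b8":[1.0016,-1.1414,2.2941],"w":[-0.9727,-2.3401,2.836],"ee":[0.2915,-0.0002,0.4385],"trq":[-19.6133,-0.0584,-1.8157]}
{"k":28,"\u03b8":[0.9859,-1.1764,2.3366],"w":[-1.1177,-2.3217,2.8317],"ee":[0.283,0.0024,0.4349],"trq":[-19.1358,0.083,-1.7761]}
{"k":29,"\u03b8":[0.9681,-1.2111,2.3791],"w":[-1.2599,-2.3127,2.8259],"ee":[0.2743,0.005,0.4318],"trq":[-18.4093,0.2144,-1.7185]}
{"k":30,"\u03b8":[0.9482,-1.2458,2.4213],"w":[-1.3927,-2.318,2.8058],"ee":[0.2655,0.0075,0.4293],"trq":[-17.2307,0.3427,-1.6366]}
{"k":31,"\u03b8":[0.9265,-1.2808,2.463],"w":[-1.5042,-2.3441,2.7489],"ee":[0.2566,0.0101,0.4273],"trq":[-15.3222,0.4806,-1.5203]}
{"k":32,"\u03b8":[0.9034,-1.3163,2.5032],"w":[-1.575,-2.3986,2.6201],"ee":[0.2475,0.0128,0.4258],"trq":[-12.4308,0.6466,-1.3569]}
{"k":33,"\u03b8":[0.8797,-1.3529,2.5407],"w":[-1.5794,-2.487,2.376],"ee":[0.2383,0.0156,0.4247],"trq":[-8.5913,0.8585,-1.1384]}
{"k":34,"\u03b8":[0.8567,-1.3911,2.5733],"w":[-1.4931,-2.6075,1.9849],"ee":[0.2291,0.0185,0.4237],"trq":[-4.396,1.1193,-0.873]}
{"k":35,"\u03b8":[0.8357,-1.4313,2.5991],"w":[-1.3089,-2.7459,1.4574],"ee":[0.2199,0.0215,0.4228],"trq":[-0.8396,1.4092,-0.5934]}
{"k":36,"\u03b8":[0.818,-1.4735,2.6164],"w":[-1.0465,-2.8793,0.8589],"ee":[0.211,0.0246,0.4216],"trq":[1.2964,1.6978,-0.3468]}
{"k":37,"\u03b8":[0.8046,-1.5175,2.6249],"w":[-0.7445,-2.9859,0.2797],"ee":[0.2025,0.0277,0.4198],"trq":[1.8491,1.9626,-0.1726]}
{"k":38,"\u03b8":[0.7957,-1.5628,2.6254],"w":[-0.4447,-3.0542,-0.1954],"ee":[0.1946,0.0307,0.4172],"trq":[1.1061,2.1938,-0.096]}
{"k":39,"\u03b8":[0.791,-1.6088,2.6201],"w":[-0.1812,-3.086,-0.5023],"ee":[0.1876,0.0338,0.4138],"trq":[-0.488,2.3907,-0.1334]}
{"k":40,"\u03b8":[0.7899,-1.6551,2.6111],"w":[0.0368,-3.0822,-0.7044],"ee":[0.1815,0.0368,0.4096]}
{"summary": "max |trq| (N\u00b7m): 24.3570"}


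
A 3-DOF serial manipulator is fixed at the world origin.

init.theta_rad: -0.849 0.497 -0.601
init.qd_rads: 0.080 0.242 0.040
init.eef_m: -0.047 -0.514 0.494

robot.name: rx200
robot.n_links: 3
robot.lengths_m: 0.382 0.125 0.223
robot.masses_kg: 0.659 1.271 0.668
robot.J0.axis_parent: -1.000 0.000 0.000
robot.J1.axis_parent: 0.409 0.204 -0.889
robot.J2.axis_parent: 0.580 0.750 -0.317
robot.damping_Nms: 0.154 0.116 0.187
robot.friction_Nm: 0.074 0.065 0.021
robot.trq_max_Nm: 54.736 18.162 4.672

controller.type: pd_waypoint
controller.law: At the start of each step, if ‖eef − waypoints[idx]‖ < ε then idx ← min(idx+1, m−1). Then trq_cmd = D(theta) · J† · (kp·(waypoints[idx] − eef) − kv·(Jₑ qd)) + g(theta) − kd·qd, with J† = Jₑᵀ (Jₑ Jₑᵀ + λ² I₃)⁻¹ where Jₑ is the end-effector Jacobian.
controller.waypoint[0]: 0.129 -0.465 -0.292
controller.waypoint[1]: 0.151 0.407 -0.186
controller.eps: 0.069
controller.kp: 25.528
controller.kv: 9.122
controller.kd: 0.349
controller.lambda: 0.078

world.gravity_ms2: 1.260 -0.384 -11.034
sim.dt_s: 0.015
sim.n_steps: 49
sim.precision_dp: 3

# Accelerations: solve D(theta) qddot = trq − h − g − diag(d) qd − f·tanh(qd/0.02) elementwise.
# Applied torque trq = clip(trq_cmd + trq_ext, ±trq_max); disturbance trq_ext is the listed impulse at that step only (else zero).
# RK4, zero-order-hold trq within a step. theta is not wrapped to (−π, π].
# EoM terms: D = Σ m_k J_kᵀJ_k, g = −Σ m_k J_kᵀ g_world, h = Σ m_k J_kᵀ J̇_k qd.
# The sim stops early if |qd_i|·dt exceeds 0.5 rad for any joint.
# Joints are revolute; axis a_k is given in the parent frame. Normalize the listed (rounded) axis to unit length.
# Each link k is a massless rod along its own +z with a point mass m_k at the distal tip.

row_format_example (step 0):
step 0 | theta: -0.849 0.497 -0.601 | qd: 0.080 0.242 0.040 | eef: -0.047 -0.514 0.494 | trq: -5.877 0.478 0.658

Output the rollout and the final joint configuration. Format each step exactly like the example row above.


step 1 | theta: -0.851 0.499 -0.602 | qd: -0.311 0.025 -0.164 | eef: -0.047 -0.515 0.493 | trq: -3.387 0.329 0.537
step 2 | theta: -0.858 0.500 -0.606 | qd: -0.624 0.071 -0.359 | eef: -0.047 -0.518 0.489 | trq: -1.258 0.110 0.419
step 3 | theta: -0.869 0.500 -0.612 | qd: -0.884 0.159 -0.483 | eef: -0.048 -0.523 0.484 | trq: 0.639 -0.107 0.286
step 4 | theta: -0.884 0.500 -0.618 | qd: -1.116 0.023 -0.446 | eef: -0.049 -0.529 0.476 | trq: 2.428 -0.231 0.109
step 5 | theta: -0.902 0.501 -0.625 | qd: -1.297 0.147 -0.514 | eef: -0.050 -0.537 0.467 | trq: 3.946 -0.424 -0.015
step 6 | theta: -0.923 0.501 -0.631 | qd: -1.463 0.025 -0.436 | eef: -0.050 -0.545 0.456 | trq: 5.412 -0.520 -0.178
step 7 | theta: -0.946 0.501 -0.638 | qd: -1.589 0.153 -0.475 | eef: -0.051 -0.554 0.444 | trq: 6.649 -0.684 -0.285
step 8 | theta: -0.971 0.501 -0.643 | qd: -1.705 0.055 -0.389 | eef: -0.052 -0.564 0.431 | trq: 7.858 -0.762 -0.428
step 9 | theta: -0.997 0.502 -0.649 | qd: -1.789 0.163 -0.405 | eef: -0.052 -0.575 0.416 | trq: 8.882 -0.896 -0.521
step 10 | theta: -1.025 0.503 -0.654 | qd: -1.865 0.100 -0.327 | eef: -0.053 -0.585 0.401 | trq: 9.879 -0.965 -0.641
step 11 | theta: -1.053 0.503 -0.658 | qd: -1.921 0.115 -0.295 | eef: -0.053 -0.596 0.384 | trq: 10.759 -1.050 -0.734
step 12 | theta: -1.082 0.504 -0.662 | qd: -1.966 0.082 -0.238 | eef: -0.054 -0.606 0.367 | trq: 11.578 -1.112 -0.829
step 13 | theta: -1.112 0.505 -0.665 | qd: -2.000 0.037 -0.177 | eef: -0.054 -0.617 0.349 | trq: 12.327 -1.163 -0.918
step 14 | theta: -1.142 0.506 -0.667 | qd: -2.017 0.080 -0.161 | eef: -0.054 -0.627 0.331 | trq: 12.973 -1.236 -0.984
step 15 | theta: -1.172 0.507 -0.669 | qd: -2.027 0.066 -0.114 | eef: -0.054 -0.636 0.312 | trq: 13.580 -1.285 -1.058
step 16 | theta: -1.203 0.508 -0.671 | qd: -2.026 0.103 -0.093 | eef: -0.054 -0.645 0.292 | trq: 14.109 -1.346 -1.117
step 17 | theta: -1.233 0.510 -0.672 | qd: -2.020 0.097 -0.050 | eef: -0.054 -0.654 0.273 | trq: 14.600 -1.388 -1.180
step 18 | theta: -1.263 0.511 -0.673 | qd: -2.004 0.127 -0.028 | eef: -0.054 -0.662 0.253 | trq: 15.027 -1.438 -1.232
step 19 | theta: -1.293 0.513 -0.673 | qd: -1.984 0.138 -0.003 | eef: -0.054 -0.669 0.233 | trq: 15.411 -1.478 -1.280
step 20 | theta: -1.323 0.516 -0.673 | qd: -1.959 0.163 0.009 | eef: -0.054 -0.676 0.213 | trq: 15.742 -1.517 -1.319
step 21 | theta: -1.352 0.518 -0.673 | qd: -1.930 0.173 0.024 | eef: -0.053 -0.682 0.193 | trq: 16.034 -1.548 -1.356
step 22 | theta: -1.381 0.521 -0.672 | qd: -1.896 0.181 0.039 | eef: -0.053 -0.687 0.173 | trq: 16.287 -1.575 -1.390
step 23 | theta: -1.409 0.524 -0.671 | qd: -1.860 0.186 0.056 | eef: -0.053 -0.692 0.153 | trq: 16.504 -1.598 -1.423
step 24 | theta: -1.436 0.526 -0.671 | qd: -1.820 0.192 0.072 | eef: -0.052 -0.696 0.133 | trq: 16.685 -1.618 -1.453
step 25 | theta: -1.463 0.529 -0.669 | qd: -1.777 0.197 0.089 | eef: -0.052 -0.700 0.114 | trq: 16.835 -1.636 -1.480
step 26 | theta: -1.490 0.532 -0.668 | qd: -1.732 0.203 0.105 | eef: -0.051 -0.703 0.095 | trq: 16.954 -1.651 -1.505
step 27 | theta: -1.515 0.535 -0.666 | qd: -1.685 0.207 0.120 | eef: -0.051 -0.705 0.077 | trq: 17.046 -1.664 -1.528
step 28 | theta: -1.540 0.539 -0.664 | qd: -1.637 0.211 0.133 | eef: -0.050 -0.707 0.059 | trq: 17.112 -1.674 -1.547
step 29 | theta: -1.564 0.542 -0.662 | qd: -1.588 0.214 0.146 | eef: -0.050 -0.708 0.041 | trq: 17.155 -1.682 -1.565
step 30 | theta: -1.588 0.545 -0.660 | qd: -1.538 0.217 0.157 | eef: -0.049 -0.709 0.024 | trq: 17.176 -1.688 -1.580
step 31 | theta: -1.611 0.548 -0.658 | qd: -1.488 0.219 0.168 | eef: -0.049 -0.710 0.007 | trq: 17.177 -1.692 -1.593
step 32 | theta: -1.633 0.552 -0.655 | qd: -1.437 0.220 0.177 | eef: -0.048 -0.710 -0.010 | trq: 17.161 -1.694 -1.604
step 33 | theta: -1.654 0.555 -0.652 | qd: -1.386 0.221 0.185 | eef: -0.047 -0.710 -0.025 | trq: 17.128 -1.694 -1.613
step 34 | theta: -1.674 0.558 -0.649 | qd: -1.335 0.221 0.193 | eef: -0.047 -0.710 -0.041 | trq: 17.082 -1.693 -1.620
step 35 | theta: -1.694 0.562 -0.647 | qd: -1.285 0.221 0.199 | eef: -0.046 -0.709 -0.055 | trq: 17.023 -1.690 -1.625
step 36 | theta: -1.713 0.565 -0.644 | qd: -1.235 0.220 0.205 | eef: -0.046 -0.708 -0.070 | trq: 16.952 -1.686 -1.629
step 37 | theta: -1.731 0.568 -0.640 | qd: -1.186 0.219 0.211 | eef: -0.045 -0.707 -0.083 | trq: 16.873 -1.681 -1.631
step 38 | theta: -1.748 0.572 -0.637 | qd: -1.138 0.218 0.215 | eef: -0.044 -0.705 -0.096 | trq: 16.785 -1.676 -1.633
step 39 | theta: -1.765 0.575 -0.634 | qd: -1.090 0.216 0.220 | eef: -0.044 -0.704 -0.109 | trq: 16.690 -1.669 -1.633
step 40 | theta: -1.781 0.578 -0.631 | qd: -1.044 0.214 0.223 | eef: -0.043 -0.702 -0.121 | trq: 16.590 -1.661 -1.632
step 41 | theta: -1.796 0.581 -0.627 | qd: -0.998 0.212 0.227 | eef: -0.042 -0.700 -0.133 | trq: 16.485 -1.653 -1.630
step 42 | theta: -1.811 0.584 -0.624 | qd: -0.953 0.210 0.230 | eef: -0.042 -0.698 -0.144 | trq: 16.376 -1.644 -1.627
step 43 | theta: -1.825 0.588 -0.620 | qd: -0.910 0.207 0.233 | eef: -0.041 -0.696 -0.155 | trq: 16.265 -1.635 -1.623
step 44 | theta: -1.838 0.591 -0.617 | qd: -0.868 0.204 0.235 | eef: -0.040 -0.694 -0.165 | trq: 16.152 -1.625 -1.619
step 45 | theta: -1.851 0.594 -0.613 | qd: -0.827 0.201 0.238 | eef: -0.040 -0.692 -0.175 | trq: 16.038 -1.615 -1.614
step 46 | theta: -1.863 0.597 -0.610 | qd: -0.787 0.198 0.240 | eef: -0.039 -0.690 -0.184 | trq: 15.923 -1.605 -1.609
step 47 | theta: -1.875 0.600 -0.606 | qd: -0.748 0.195 0.242 | eef: -0.038 -0.688 -0.193 | trq: 15.809 -1.595 -1.603
step 48 | theta: -1.886 0.603 -0.603 | qd: -0.710 0.192 0.244 | eef: -0.038 -0.686 -0.202 | trq: 15.695 -1.585 -1.597
step 49 | theta: -1.896 0.605 -0.599 | qd: -0.674 0.189 0.246 | eef: -0.037 -0.683 -0.210
final theta (rad): -1.896 0.605 -0.599


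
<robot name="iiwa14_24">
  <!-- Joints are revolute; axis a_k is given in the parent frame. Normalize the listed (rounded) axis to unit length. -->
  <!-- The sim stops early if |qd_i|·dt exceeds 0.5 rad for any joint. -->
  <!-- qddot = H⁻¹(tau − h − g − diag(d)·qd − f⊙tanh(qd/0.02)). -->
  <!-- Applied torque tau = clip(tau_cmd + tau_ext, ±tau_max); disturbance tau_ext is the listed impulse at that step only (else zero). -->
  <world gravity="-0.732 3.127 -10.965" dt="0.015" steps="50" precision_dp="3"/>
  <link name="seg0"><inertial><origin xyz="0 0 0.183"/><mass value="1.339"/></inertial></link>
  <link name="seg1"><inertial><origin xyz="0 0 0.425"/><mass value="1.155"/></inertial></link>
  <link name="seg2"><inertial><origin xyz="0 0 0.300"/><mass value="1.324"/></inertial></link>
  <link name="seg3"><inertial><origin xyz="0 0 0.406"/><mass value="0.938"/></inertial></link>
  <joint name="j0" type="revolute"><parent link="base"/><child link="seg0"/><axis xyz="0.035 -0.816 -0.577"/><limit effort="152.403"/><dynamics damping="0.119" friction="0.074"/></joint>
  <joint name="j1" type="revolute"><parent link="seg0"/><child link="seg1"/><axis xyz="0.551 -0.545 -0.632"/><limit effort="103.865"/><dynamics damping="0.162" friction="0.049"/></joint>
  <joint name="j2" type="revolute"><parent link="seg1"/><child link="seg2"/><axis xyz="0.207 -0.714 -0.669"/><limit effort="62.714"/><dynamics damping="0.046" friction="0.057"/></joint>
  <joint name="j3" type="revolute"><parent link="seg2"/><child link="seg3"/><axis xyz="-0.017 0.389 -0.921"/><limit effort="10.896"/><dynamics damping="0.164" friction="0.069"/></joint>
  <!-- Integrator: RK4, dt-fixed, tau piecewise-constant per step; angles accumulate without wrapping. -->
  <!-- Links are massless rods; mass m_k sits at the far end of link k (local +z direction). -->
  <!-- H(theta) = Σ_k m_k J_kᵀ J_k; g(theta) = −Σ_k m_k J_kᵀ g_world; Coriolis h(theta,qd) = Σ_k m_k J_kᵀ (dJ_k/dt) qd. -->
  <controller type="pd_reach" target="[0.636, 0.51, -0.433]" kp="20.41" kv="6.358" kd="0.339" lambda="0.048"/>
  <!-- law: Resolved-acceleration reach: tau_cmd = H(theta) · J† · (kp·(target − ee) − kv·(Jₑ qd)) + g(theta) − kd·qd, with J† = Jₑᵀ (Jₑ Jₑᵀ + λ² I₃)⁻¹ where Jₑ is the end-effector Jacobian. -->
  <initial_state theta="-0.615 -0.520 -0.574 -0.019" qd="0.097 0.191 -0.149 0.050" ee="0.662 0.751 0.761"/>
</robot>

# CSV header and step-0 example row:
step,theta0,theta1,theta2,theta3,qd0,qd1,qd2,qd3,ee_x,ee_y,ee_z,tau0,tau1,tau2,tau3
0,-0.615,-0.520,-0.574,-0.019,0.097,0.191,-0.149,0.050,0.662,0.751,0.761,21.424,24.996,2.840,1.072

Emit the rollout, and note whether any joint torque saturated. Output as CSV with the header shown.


step,theta0,theta1,theta2,theta3,qd0,qd1,qd2,qd3,ee_x,ee_y,ee_z,tau0,tau1,tau2,tau3
1,-0.612,-0.511,-0.591,-0.014,0.324,1.053,-2.146,0.565,0.662,0.749,0.759,20.924,23.908,3.944,0.668
2,-0.606,-0.490,-0.635,-0.001,0.442,1.763,-3.629,1.236,0.663,0.746,0.754,19.485,22.314,4.624,0.263
3,-0.599,-0.459,-0.698,0.021,0.422,2.374,-4.765,1.685,0.663,0.743,0.744,17.380,20.357,5.009,-0.020
4,-0.594,-0.419,-0.775,0.049,0.266,2.888,-5.528,2.095,0.663,0.739,0.732,15.048,18.335,5.221,-0.264
5,-0.592,-0.373,-0.862,0.083,-0.001,3.324,-6.007,2.396,0.662,0.734,0.717,12.760,16.413,5.357,-0.453
6,-0.595,-0.320,-0.954,0.121,-0.343,3.687,-6.244,2.651,0.661,0.728,0.701,10.701,14.698,5.472,-0.615
7,-0.603,-0.262,-1.048,0.162,-0.731,3.989,-6.306,2.837,0.659,0.722,0.684,8.962,13.208,5.585,-0.746
8,-0.617,-0.201,-1.142,0.205,-1.137,4.235,-6.234,2.983,0.656,0.715,0.665,7.587,11.931,5.695,-0.858
9,-0.637,-0.136,-1.234,0.251,-1.541,4.433,-6.069,3.086,0.653,0.708,0.646,6.584,10.837,5.785,-0.949
10,-0.663,-0.068,-1.323,0.298,-1.927,4.587,-5.839,3.150,0.650,0.700,0.627,5.950,9.898,5.835,-1.022
11,-0.694,0.001,-1.409,0.345,-2.285,4.702,-5.565,3.176,0.647,0.693,0.608,5.674,9.091,5.828,-1.077
12,-0.731,0.072,-1.490,0.393,-2.610,4.782,-5.262,3.166,0.645,0.686,0.589,5.742,8.403,5.746,-1.115
13,-0.772,0.145,-1.566,0.440,-2.898,4.830,-4.939,3.122,0.643,0.680,0.569,6.133,7.827,5.580,-1.137
14,-0.818,0.217,-1.638,0.486,-3.145,4.847,-4.603,3.047,0.642,0.673,0.550,6.817,7.358,5.326,-1.145
15,-0.866,0.290,-1.704,0.531,-3.351,4.835,-4.256,2.945,0.641,0.667,0.530,7.762,6.995,4.984,-1.141
16,-0.918,0.362,-1.765,0.575,-3.516,4.794,-3.901,2.821,0.642,0.662,0.510,8.927,6.736,4.560,-1.127
17,-0.972,0.433,-1.821,0.616,-3.638,4.724,-3.539,2.678,0.644,0.657,0.490,10.270,6.578,4.065,-1.106
18,-1.027,0.503,-1.871,0.655,-3.719,4.622,-3.169,2.522,0.647,0.653,0.470,11.745,6.516,3.513,-1.081
19,-1.083,0.572,-1.916,0.692,-3.758,4.490,-2.793,2.359,0.651,0.649,0.449,13.303,6.542,2.920,-1.053
20,-1.139,0.638,-1.955,0.726,-3.758,4.326,-2.412,2.194,0.656,0.646,0.428,14.900,6.647,2.304,-1.026
21,-1.195,0.701,-1.988,0.758,-3.722,4.133,-2.030,2.034,0.662,0.643,0.406,16.489,6.821,1.685,-1.002
22,-1.251,0.762,-2.016,0.787,-3.653,3.914,-1.652,1.882,0.669,0.641,0.383,18.030,7.048,1.080,-0.981
23,-1.305,0.818,-2.038,0.815,-3.557,3.675,-1.283,1.742,0.676,0.640,0.361,19.490,7.315,0.506,-0.965
24,-1.357,0.872,-2.055,0.840,-3.440,3.423,-0.931,1.616,0.684,0.638,0.337,20.843,7.608,-0.023,-0.956
25,-1.408,0.921,-2.066,0.863,-3.310,3.167,-0.602,1.505,0.692,0.637,0.313,22.072,7.913,-0.496,-0.951
26,-1.456,0.967,-2.073,0.885,-3.173,2.915,-0.304,1.407,0.701,0.637,0.289,23.169,8.220,-0.907,-0.952
27,-1.503,1.009,-2.075,0.906,-3.036,2.674,-0.039,1.321,0.709,0.636,0.265,24.136,8.520,-1.254,-0.957
28,-1.548,1.047,-2.074,0.925,-2.913,2.473,0.166,1.223,0.717,0.636,0.241,24.963,8.799,-1.520,-0.958
29,-1.590,1.083,-2.071,0.942,-2.796,2.290,0.339,1.144,0.725,0.635,0.216,25.685,9.068,-1.729,-0.965
30,-1.632,1.116,-2.064,0.959,-2.683,2.122,0.485,1.079,0.732,0.635,0.192,26.312,9.326,-1.888,-0.977
31,-1.671,1.147,-2.056,0.975,-2.577,1.972,0.603,1.024,0.739,0.634,0.168,26.854,9.573,-2.001,-0.990
32,-1.709,1.175,-2.047,0.990,-2.478,1.840,0.696,0.974,0.746,0.633,0.144,27.319,9.809,-2.073,-1.005
33,-1.745,1.202,-2.036,1.004,-2.386,1.723,0.767,0.929,0.752,0.633,0.120,27.718,10.034,-2.108,-1.019
34,-1.780,1.227,-2.024,1.018,-2.301,1.621,0.819,0.888,0.757,0.632,0.097,28.059,10.251,-2.113,-1.032
35,-1.814,1.251,-2.011,1.031,-2.221,1.532,0.854,0.851,0.762,0.631,0.074,28.350,10.460,-2.091,-1.045
36,-1.847,1.273,-1.998,1.043,-2.146,1.453,0.875,0.816,0.767,0.630,0.052,28.597,10.663,-2.047,-1.056
37,-1.879,1.295,-1.985,1.055,-2.074,1.383,0.885,0.784,0.770,0.628,0.030,28.806,10.860,-1.985,-1.067
38,-1.909,1.315,-1.972,1.067,-2.007,1.321,0.885,0.755,0.773,0.627,0.008,28.981,11.052,-1.907,-1.076
39,-1.939,1.334,-1.959,1.078,-1.942,1.265,0.877,0.729,0.776,0.625,-0.012,29.125,11.239,-1.817,-1.083
40,-1.968,1.353,-1.945,1.089,-1.880,1.214,0.863,0.704,0.778,0.624,-0.033,29.242,11.422,-1.717,-1.089
41,-1.995,1.371,-1.933,1.099,-1.820,1.167,0.843,0.681,0.780,0.622,-0.052,29.334,11.600,-1.609,-1.094
42,-2.022,1.388,-1.920,1.109,-1.762,1.124,0.820,0.660,0.781,0.621,-0.071,29.403,11.772,-1.495,-1.097
43,-2.048,1.405,-1.908,1.119,-1.705,1.085,0.792,0.640,0.782,0.619,-0.089,29.452,11.940,-1.377,-1.098
44,-2.074,1.421,-1.896,1.128,-1.650,1.048,0.762,0.621,0.782,0.617,-0.107,29.482,12.103,-1.257,-1.098
45,-2.098,1.436,-1.885,1.137,-1.596,1.013,0.730,0.603,0.782,0.615,-0.124,29.494,12.260,-1.136,-1.095
46,-2.121,1.451,-1.875,1.146,-1.543,0.980,0.696,0.586,0.781,0.613,-0.141,29.491,12.411,-1.014,-1.092
47,-2.144,1.465,-1.864,1.155,-1.492,0.949,0.661,0.570,0.781,0.611,-0.156,29.473,12.556,-0.893,-1.087
48,-2.166,1.480,-1.855,1.163,-1.441,0.920,0.626,0.555,0.780,0.610,-0.171,29.442,12.694,-0.774,-1.080
49,-2.188,1.493,-1.846,1.171,-1.391,0.892,0.589,0.540,0.778,0.608,-0.186,29.398,12.826,-0.658,-1.073
50,-2.208,1.506,-1.837,1.179,-1.343,0.866,0.552,0.525,0.777,0.606,-0.200,,,,
# any joint saturated: no


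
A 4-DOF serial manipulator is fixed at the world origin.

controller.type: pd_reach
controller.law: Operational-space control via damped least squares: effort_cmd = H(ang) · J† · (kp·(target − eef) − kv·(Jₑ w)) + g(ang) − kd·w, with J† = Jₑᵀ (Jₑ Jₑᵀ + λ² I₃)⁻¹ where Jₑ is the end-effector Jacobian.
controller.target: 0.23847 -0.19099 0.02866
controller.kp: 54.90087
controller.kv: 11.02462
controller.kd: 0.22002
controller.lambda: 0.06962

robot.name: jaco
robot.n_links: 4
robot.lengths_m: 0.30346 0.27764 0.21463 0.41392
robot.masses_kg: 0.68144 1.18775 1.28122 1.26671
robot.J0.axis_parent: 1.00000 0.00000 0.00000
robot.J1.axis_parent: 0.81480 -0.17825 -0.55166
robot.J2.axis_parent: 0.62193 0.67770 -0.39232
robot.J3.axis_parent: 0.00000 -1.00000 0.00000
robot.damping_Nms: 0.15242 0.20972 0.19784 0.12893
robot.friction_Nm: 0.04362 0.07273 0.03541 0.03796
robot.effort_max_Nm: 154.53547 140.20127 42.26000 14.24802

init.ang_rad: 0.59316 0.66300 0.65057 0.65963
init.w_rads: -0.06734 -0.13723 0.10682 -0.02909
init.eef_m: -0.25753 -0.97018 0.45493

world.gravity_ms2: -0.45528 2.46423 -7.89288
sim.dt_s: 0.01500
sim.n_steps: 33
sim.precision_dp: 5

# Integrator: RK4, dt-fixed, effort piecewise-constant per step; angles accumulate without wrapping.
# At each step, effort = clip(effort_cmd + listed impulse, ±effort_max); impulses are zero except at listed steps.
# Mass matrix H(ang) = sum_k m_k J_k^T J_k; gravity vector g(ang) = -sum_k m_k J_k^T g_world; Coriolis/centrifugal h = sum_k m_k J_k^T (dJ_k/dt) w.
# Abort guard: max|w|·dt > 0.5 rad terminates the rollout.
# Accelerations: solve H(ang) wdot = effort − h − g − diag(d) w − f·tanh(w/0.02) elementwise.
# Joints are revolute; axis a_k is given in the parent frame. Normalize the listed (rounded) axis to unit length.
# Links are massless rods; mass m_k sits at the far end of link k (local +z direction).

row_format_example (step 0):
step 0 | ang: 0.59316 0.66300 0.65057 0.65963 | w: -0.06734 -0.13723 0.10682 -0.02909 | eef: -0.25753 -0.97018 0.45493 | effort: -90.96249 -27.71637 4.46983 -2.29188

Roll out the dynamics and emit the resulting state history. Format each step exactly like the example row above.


step 1 | ang: 0.57661 0.66861 0.68440 0.66214 | w: -2.11387 0.86253 4.30016 0.28238 | eef: -0.25389 -0.96652 0.45425 | effort: -82.43236 -25.84386 2.41510 -1.99406
step 2 | ang: 0.53266 0.68730 0.76969 0.66268 | w: -3.70757 1.57865 6.92509 -0.31868 | eef: -0.24587 -0.95647 0.44972 | effort: -74.50966 -23.64835 1.33508 -1.84502
step 3 | ang: 0.46785 0.71431 0.88370 0.64811 | w: -4.90216 1.98270 8.12436 -1.72584 | eef: -0.23397 -0.94061 0.44198 | effort: -64.05282 -21.07026 0.80671 -1.74012
step 4 | ang: 0.38792 0.74525 1.00676 0.60879 | w: -5.73908 2.12764 8.16669 -3.58034 | eef: -0.21858 -0.91890 0.43134 | effort: -50.26342 -18.01775 0.39835 -1.57124
step 5 | ang: 0.29801 0.77687 1.12433 0.54142 | w: -6.24593 2.09390 7.45059 -5.41505 | eef: -0.20010 -0.89114 0.41823 | effort: -34.68044 -14.57665 -0.22808 -1.21855
step 6 | ang: 0.20277 0.80709 1.22835 0.44930 | w: -6.45446 1.94408 6.42799 -6.83056 | eef: -0.17893 -0.85738 0.40336 | effort: -19.47860 -11.01982 -1.19201 -0.59658
step 7 | ang: 0.10635 0.83437 1.31721 0.34047 | w: -6.40578 1.69148 5.47859 -7.61609 | eef: -0.15560 -0.81818 0.38754 | effort: -6.22195 -7.69183 -2.44251 0.30558
step 8 | ang: 0.01220 0.85709 1.39366 0.22440 | w: -6.15150 1.32863 4.78753 -7.80514 | eef: -0.13081 -0.77466 0.37144 | effort: 4.32631 -4.90164 -3.87499 1.43559
step 9 | ang: -0.07703 0.87370 1.46165 0.10861 | w: -5.75010 0.87472 4.33544 -7.60703 | eef: -0.10537 -0.72829 0.35544 | effort: 12.09165 -2.80142 -5.38367 2.70839
step 10 | ang: -0.15954 0.88316 1.52396 -0.00285 | w: -5.25562 0.38014 4.00673 -7.25508 | eef: -0.07997 -0.68057 0.33961 | effort: 17.48339 -1.34985 -6.86703 4.03066
step 11 | ang: -0.23424 0.88526 1.58161 -0.10892 | w: -4.71049 -0.09550 3.69199 -6.90752 | eef: -0.05522 -0.63275 0.32392 | effort: 21.10178 -0.39449 -8.23509 5.31813
step 12 | ang: -0.30064 0.88079 1.63415 -0.21036 | w: -4.14780 -0.49418 3.32176 -6.63655 | eef: -0.03152 -0.58579 0.30834 | effort: 23.51287 0.23023 -9.41965 6.50498
step 13 | ang: -0.35856 0.87092 1.68090 -0.30815 | w: -3.57975 -0.81369 2.91595 -6.41709 | eef: -0.00920 -0.54035 0.29289 | effort: 25.14014 0.66452 -10.39171 7.53707
step 14 | ang: -0.40801 0.85691 1.72138 -0.40292 | w: -3.01895 -1.04389 2.48574 -6.22785 | eef: 0.01153 -0.49688 0.27765 | effort: 26.26193 0.99479 -11.14437 8.38666
step 15 | ang: -0.44917 0.84012 1.75536 -0.49491 | w: -2.47319 -1.18652 2.05295 -6.04139 | eef: 0.03052 -0.45569 0.26273 | effort: 27.05270 1.27185 -11.68973 9.04102
step 16 | ang: -0.48229 0.82178 1.78299 -0.58399 | w: -1.94663 -1.25143 1.63987 -5.83601 | eef: 0.04768 -0.41700 0.24827 | effort: 27.61577 1.52213 -12.05102 9.49938
step 17 | ang: -0.50767 0.80297 1.80468 -0.66979 | w: -1.44056 -1.25306 1.26388 -5.59978 | eef: 0.06300 -0.38094 0.23439 | effort: 28.00962 1.75747 -12.25567 9.76980
step 18 | ang: -0.52562 0.78451 1.82108 -0.75180 | w: -0.95430 -1.20738 0.93560 -5.33005 | eef: 0.07650 -0.34763 0.22122 | effort: 28.26539 1.98187 -12.33032 9.86618
step 19 | ang: -0.53641 0.76699 1.83294 -0.82956 | w: -0.48591 -1.12978 0.65922 -5.03092 | eef: 0.08825 -0.31711 0.20883 | effort: 28.39712 2.19512 -12.29783 9.80571
step 20 | ang: -0.54029 0.75079 1.84104 -0.90267 | w: -0.03289 -1.03374 0.43373 -4.71049 | eef: 0.09837 -0.28942 0.19729 | effort: 28.40738 2.39468 -12.17604 9.60686
step 21 | ang: -0.53750 0.73613 1.84610 -0.97089 | w: 0.40471 -0.92601 0.25227 -4.37910 | eef: 0.10699 -0.26454 0.18662 | effort: 28.30064 2.57972 -11.97565 9.28813
step 22 | ang: -0.52823 0.72309 1.84875 -1.03412 | w: 0.83169 -0.81947 0.11055 -4.04587 | eef: 0.11428 -0.24244 0.17683 | effort: 28.05306 2.74076 -11.70734 8.86676
step 23 | ang: -0.51262 0.71159 1.84952 -1.09240 | w: 1.25055 -0.72232 0.00169 -3.71984 | eef: 0.12040 -0.22304 0.16790 | effort: 27.64555 2.87024 -11.37788 8.35887
step 24 | ang: -0.49078 0.70140 1.84890 -1.14588 | w: 1.66377 -0.64490 -0.07678 -3.40605 | eef: 0.12553 -0.20625 0.15979 | effort: 27.05908 2.95638 -11.00165 7.77870
step 25 | ang: -0.46279 0.69224 1.84723 -1.19483 | w: 2.06993 -0.58440 -0.14037 -3.11637 | eef: 0.12983 -0.19197 0.15245 | effort: 26.27735 3.00159 -10.56493 7.14062
step 26 | ang: -0.42878 0.68386 1.84467 -1.23965 | w: 2.46829 -0.54282 -0.19677 -2.85690 | eef: 0.13347 -0.18006 0.14581 | effort: 25.29009 3.00326 -10.06639 6.45701
step 27 | ang: -0.38885 0.67594 1.84129 -1.28083 | w: 2.85769 -0.52230 -0.25158 -2.63198 | eef: 0.13662 -0.17038 0.13983 | effort: 24.09700 2.96108 -9.50702 5.73939
step 28 | ang: -0.34317 0.66816 1.83708 -1.31891 | w: 3.23644 -0.52436 -0.30923 -2.44488 | eef: 0.13942 -0.16277 0.13444 | effort: 22.71063 2.87916 -8.88857 4.99872
step 29 | ang: -0.29190 0.66017 1.83197 -1.35448 | w: 3.60262 -0.54981 -0.37293 -2.29783 | eef: 0.14201 -0.15710 0.12958 | effort: 21.15695 2.76629 -8.21376 4.24555
step 30 | ang: -0.23525 0.65163 1.82584 -1.38815 | w: 3.95426 -0.59861 -0.44481 -2.19207 | eef: 0.14449 -0.15319 0.12519 | effort: 19.47278 2.63520 -7.48647 3.48996
step 31 | ang: -0.17345 0.64218 1.81858 -1.42053 | w: 4.28957 -0.66976 -0.52603 -2.12790 | eef: 0.14696 -0.15090 0.12121 | effort: 17.69905 2.50019 -6.71177 2.74162
step 32 | ang: -0.10675 0.63152 1.81003 -1.45226 | w: 4.60702 -0.76106 -0.61704 -2.10471 | eef: 0.14948 -0.15008 0.11759 | effort: 15.86826 2.37242 -5.89597 2.00961
step 33 | ang: -0.03544 0.61935 1.80005 -1.48393 | w: 4.90524 -0.86912 -0.71774 -2.12096 | eef: 0.15209 -0.15059 0.11429
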